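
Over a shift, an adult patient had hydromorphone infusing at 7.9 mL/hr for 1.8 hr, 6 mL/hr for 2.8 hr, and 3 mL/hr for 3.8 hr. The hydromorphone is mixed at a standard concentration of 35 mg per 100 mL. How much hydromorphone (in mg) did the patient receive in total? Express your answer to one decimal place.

Concentration = 35 mg ÷ 100 mL = 0.35 mg/mL
Stage 1: 7.9 mL/hr × 1.8 hr = 14.22 mL → 14.22 mL × 0.35 mg/mL = 4.977 mg
Stage 2: 6 mL/hr × 2.8 hr = 16.8 mL → 16.8 mL × 0.35 mg/mL = 5.88 mg
Stage 3: 3 mL/hr × 3.8 hr = 11.4 mL → 11.4 mL × 0.35 mg/mL = 3.99 mg
Total = 4.977 + 5.88 + 3.99 = 14.847 mg

14.8 mg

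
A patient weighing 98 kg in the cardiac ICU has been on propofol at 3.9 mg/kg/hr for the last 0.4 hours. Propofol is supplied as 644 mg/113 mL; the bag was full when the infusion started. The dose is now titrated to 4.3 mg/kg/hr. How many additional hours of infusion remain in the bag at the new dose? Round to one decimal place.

1.2 hours

Initial rate:
Dose = 3.9 mg/kg/hr × 98 kg = 382.2 mg/hr
Concentration = 644 mg ÷ 113 mL = 5.699115 mg/mL
Rate = 382.2 mg/hr ÷ 5.699115 mg/mL = 67.06304 mL/hr
Volume infused so far = 67.06304 mL/hr × 0.4 hr = 26.82522 mL
Volume remaining = 113 − 26.82522 = 86.17478 mL
New rate:
Dose = 4.3 mg/kg/hr × 98 kg = 421.4 mg/hr
Rate = 421.4 mg/hr ÷ 5.699115 mg/mL = 73.9413 mL/hr
Time remaining = 86.17478 mL ÷ 73.9413 mL/hr = 1.165449 hr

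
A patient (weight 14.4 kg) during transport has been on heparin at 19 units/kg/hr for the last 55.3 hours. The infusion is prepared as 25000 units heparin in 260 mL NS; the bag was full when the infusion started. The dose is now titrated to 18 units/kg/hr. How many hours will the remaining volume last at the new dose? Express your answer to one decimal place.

Initial rate:
Dose = 19 units/kg/hr × 14.4 kg = 273.6 units/hr
Concentration = 25000 units ÷ 260 mL = 96.15385 units/mL
Rate = 273.6 units/hr ÷ 96.15385 units/mL = 2.84544 mL/hr
Volume infused so far = 2.84544 mL/hr × 55.3 hr = 157.3528 mL
Volume remaining = 260 − 157.3528 = 102.6472 mL
New rate:
Dose = 18 units/kg/hr × 14.4 kg = 259.2 units/hr
Rate = 259.2 units/hr ÷ 96.15385 units/mL = 2.69568 mL/hr
Time remaining = 102.6472 mL ÷ 2.69568 mL/hr = 38.0784 hr

38.1 hours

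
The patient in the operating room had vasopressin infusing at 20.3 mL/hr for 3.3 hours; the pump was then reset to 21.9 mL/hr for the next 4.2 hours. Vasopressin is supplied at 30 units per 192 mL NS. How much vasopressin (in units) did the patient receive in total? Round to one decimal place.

24.8 units

Concentration = 30 units ÷ 192 mL = 0.15625 units/mL
Stage 1: 20.3 mL/hr × 3.3 hr = 66.99 mL → 66.99 mL × 0.15625 units/mL = 10.46719 units
Stage 2: 21.9 mL/hr × 4.2 hr = 91.98 mL → 91.98 mL × 0.15625 units/mL = 14.37188 units
Total = 10.46719 + 14.37188 = 24.83906 units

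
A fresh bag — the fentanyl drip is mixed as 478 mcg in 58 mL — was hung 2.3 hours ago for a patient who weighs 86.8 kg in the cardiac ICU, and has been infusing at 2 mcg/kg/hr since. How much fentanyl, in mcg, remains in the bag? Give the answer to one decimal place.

78.7 mcg

Dose = 2 mcg/kg/hr × 86.8 kg = 173.6 mcg/hr
Concentration = 478 mcg ÷ 58 mL = 8.241379 mcg/mL
Rate = 173.6 mcg/hr ÷ 8.241379 mcg/mL = 21.06444 mL/hr
Volume infused = 21.06444 mL/hr × 2.3 hr = 48.4482 mL
Volume remaining = 58 − 48.4482 = 9.551799 mL
Drug remaining = 9.551799 mL × 8.241379 mcg/mL = 78.72 mcg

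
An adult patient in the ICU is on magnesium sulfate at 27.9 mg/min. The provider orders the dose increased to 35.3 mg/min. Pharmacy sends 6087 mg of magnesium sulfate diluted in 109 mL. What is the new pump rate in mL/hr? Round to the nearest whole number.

38 mL/hr

35.3 mg/min × 60 min/hr = 2118 mg/hr
Concentration = 6087 mg ÷ 109 mL = 55.84404 mg/mL
Rate = 2118 mg/hr ÷ 55.84404 mg/mL = 37.92706 mL/hr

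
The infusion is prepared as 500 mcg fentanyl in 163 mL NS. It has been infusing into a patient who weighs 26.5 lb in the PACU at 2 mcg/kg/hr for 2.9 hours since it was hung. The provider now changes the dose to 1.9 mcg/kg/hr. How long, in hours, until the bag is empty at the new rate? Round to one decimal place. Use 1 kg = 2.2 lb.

18.8 hours

Initial rate:
Weight = 26.5 lb ÷ 2.2 lb/kg = 12.04545 kg
Dose = 2 mcg/kg/hr × 12.04545 kg = 24.09091 mcg/hr
Concentration = 500 mcg ÷ 163 mL = 3.067485 mcg/mL
Rate = 24.09091 mcg/hr ÷ 3.067485 mcg/mL = 7.853636 mL/hr
Volume infused so far = 7.853636 mL/hr × 2.9 hr = 22.77555 mL
Volume remaining = 163 − 22.77555 = 140.2245 mL
New rate:
Dose = 1.9 mcg/kg/hr × 12.04545 kg = 22.88636 mcg/hr
Rate = 22.88636 mcg/hr ÷ 3.067485 mcg/mL = 7.460955 mL/hr
Time remaining = 140.2245 mL ÷ 7.460955 mL/hr = 18.79444 hr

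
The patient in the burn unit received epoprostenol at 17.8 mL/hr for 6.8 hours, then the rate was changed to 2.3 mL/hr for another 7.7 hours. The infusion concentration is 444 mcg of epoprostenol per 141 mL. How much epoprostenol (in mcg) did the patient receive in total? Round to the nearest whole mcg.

Concentration = 444 mcg ÷ 141 mL = 3.148936 mcg/mL
Stage 1: 17.8 mL/hr × 6.8 hr = 121.04 mL → 121.04 mL × 3.148936 mcg/mL = 381.1472 mcg
Stage 2: 2.3 mL/hr × 7.7 hr = 17.71 mL → 17.71 mL × 3.148936 mcg/mL = 55.76766 mcg
Total = 381.1472 + 55.76766 = 436.9149 mcg

437 mcg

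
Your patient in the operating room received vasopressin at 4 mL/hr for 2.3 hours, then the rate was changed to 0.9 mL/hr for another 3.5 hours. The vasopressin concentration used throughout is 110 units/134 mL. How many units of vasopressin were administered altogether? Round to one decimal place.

Concentration = 110 units ÷ 134 mL = 0.8208955 units/mL
Stage 1: 4 mL/hr × 2.3 hr = 9.2 mL → 9.2 mL × 0.8208955 units/mL = 7.552239 units
Stage 2: 0.9 mL/hr × 3.5 hr = 3.15 mL → 3.15 mL × 0.8208955 units/mL = 2.585821 units
Total = 7.552239 + 2.585821 = 10.13806 units

10.1 units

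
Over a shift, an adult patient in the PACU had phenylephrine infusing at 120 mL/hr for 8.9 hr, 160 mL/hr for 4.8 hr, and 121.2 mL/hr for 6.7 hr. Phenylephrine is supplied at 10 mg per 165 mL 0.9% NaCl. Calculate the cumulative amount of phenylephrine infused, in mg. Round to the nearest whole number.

160 mg

Concentration = 10 mg ÷ 165 mL = 0.06060606 mg/mL
Stage 1: 120 mL/hr × 8.9 hr = 1068 mL → 1068 mL × 0.06060606 mg/mL = 64.72727 mg
Stage 2: 160 mL/hr × 4.8 hr = 768 mL → 768 mL × 0.06060606 mg/mL = 46.54545 mg
Stage 3: 121.2 mL/hr × 6.7 hr = 812.04 mL → 812.04 mL × 0.06060606 mg/mL = 49.21455 mg
Total = 64.72727 + 46.54545 + 49.21455 = 160.4873 mg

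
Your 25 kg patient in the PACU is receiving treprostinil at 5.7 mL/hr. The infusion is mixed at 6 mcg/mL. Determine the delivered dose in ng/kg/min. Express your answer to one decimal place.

Concentration = 6 mcg/mL = 6000 ng/mL
Drug rate = 5.7 mL/hr × 6000 ng/mL = 34200 ng/hr
34200 ng/hr ÷ 60 min/hr = 570 ng/min
570 ng/min ÷ 25 kg = 22.8 ng/kg/min

22.8 ng/kg/min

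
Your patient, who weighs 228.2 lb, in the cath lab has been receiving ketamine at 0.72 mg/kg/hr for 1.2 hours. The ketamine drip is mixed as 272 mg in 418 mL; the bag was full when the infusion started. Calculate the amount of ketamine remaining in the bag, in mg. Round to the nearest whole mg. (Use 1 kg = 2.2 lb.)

182 mg

Weight = 228.2 lb ÷ 2.2 lb/kg = 103.7273 kg
Dose = 0.72 mg/kg/hr × 103.7273 kg = 74.68364 mg/hr
Concentration = 272 mg ÷ 418 mL = 0.6507177 mg/mL
Rate = 74.68364 mg/hr ÷ 0.6507177 mg/mL = 114.7712 mL/hr
Volume infused = 114.7712 mL/hr × 1.2 hr = 137.7254 mL
Volume remaining = 418 − 137.7254 = 280.2746 mL
Drug remaining = 280.2746 mL × 0.6507177 mg/mL = 182.3796 mg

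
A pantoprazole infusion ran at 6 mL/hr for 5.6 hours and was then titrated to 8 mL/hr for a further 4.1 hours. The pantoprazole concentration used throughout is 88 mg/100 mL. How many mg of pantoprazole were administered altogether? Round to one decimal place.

58.4 mg

Concentration = 88 mg ÷ 100 mL = 0.88 mg/mL
Stage 1: 6 mL/hr × 5.6 hr = 33.6 mL → 33.6 mL × 0.88 mg/mL = 29.568 mg
Stage 2: 8 mL/hr × 4.1 hr = 32.8 mL → 32.8 mL × 0.88 mg/mL = 28.864 mg
Total = 29.568 + 28.864 = 58.432 mg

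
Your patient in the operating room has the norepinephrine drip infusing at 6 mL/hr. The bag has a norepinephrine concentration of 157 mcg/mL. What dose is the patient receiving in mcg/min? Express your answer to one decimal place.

Drug rate = 6 mL/hr × 157 mcg/mL = 942 mcg/hr
942 mcg/hr ÷ 60 min/hr = 15.7 mcg/min

15.7 mcg/min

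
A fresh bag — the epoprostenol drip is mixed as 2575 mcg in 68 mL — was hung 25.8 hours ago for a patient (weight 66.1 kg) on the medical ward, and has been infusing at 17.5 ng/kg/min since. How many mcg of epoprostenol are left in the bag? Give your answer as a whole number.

784 mcg

Dose = 17.5 ng/kg/min × 66.1 kg = 1156.75 ng/min
1156.75 ng/min × 60 min/hr = 69405 ng/hr
Concentration = 2575 mcg ÷ 68 mL = 37.86765 mcg/mL = 37867.65 ng/mL
Rate = 69405 ng/hr ÷ 37867.65 ng/mL = 1.832831 mL/hr
Volume infused = 1.832831 mL/hr × 25.8 hr = 47.28704 mL
Volume remaining = 68 − 47.28704 = 20.71296 mL
Drug remaining = 20.71296 mL × 37867.65 ng/mL = 784351 ng = 784.351 mcg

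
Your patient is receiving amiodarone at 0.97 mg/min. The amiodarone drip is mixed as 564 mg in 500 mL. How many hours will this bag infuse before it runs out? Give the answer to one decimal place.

9.7 hours

0.97 mg/min × 60 min/hr = 58.2 mg/hr
Concentration = 564 mg ÷ 500 mL = 1.128 mg/mL
Rate = 58.2 mg/hr ÷ 1.128 mg/mL = 51.59574 mL/hr
Duration = 500 mL ÷ 51.59574 mL/hr = 9.690722 hr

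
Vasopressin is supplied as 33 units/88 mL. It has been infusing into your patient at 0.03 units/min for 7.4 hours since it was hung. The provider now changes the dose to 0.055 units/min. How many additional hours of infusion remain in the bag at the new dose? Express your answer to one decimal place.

6.0 hours

Initial rate:
0.03 units/min × 60 min/hr = 1.8 units/hr
Concentration = 33 units ÷ 88 mL = 0.375 units/mL
Rate = 1.8 units/hr ÷ 0.375 units/mL = 4.8 mL/hr
Volume infused so far = 4.8 mL/hr × 7.4 hr = 35.52 mL
Volume remaining = 88 − 35.52 = 52.48 mL
New rate:
0.055 units/min × 60 min/hr = 3.3 units/hr
Rate = 3.3 units/hr ÷ 0.375 units/mL = 8.8 mL/hr
Time remaining = 52.48 mL ÷ 8.8 mL/hr = 5.963636 hr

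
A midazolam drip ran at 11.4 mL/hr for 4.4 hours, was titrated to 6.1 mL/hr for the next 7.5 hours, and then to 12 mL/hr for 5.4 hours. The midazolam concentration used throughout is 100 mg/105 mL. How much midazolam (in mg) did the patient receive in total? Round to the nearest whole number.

153 mg

Concentration = 100 mg ÷ 105 mL = 0.952381 mg/mL
Stage 1: 11.4 mL/hr × 4.4 hr = 50.16 mL → 50.16 mL × 0.952381 mg/mL = 47.77143 mg
Stage 2: 6.1 mL/hr × 7.5 hr = 45.75 mL → 45.75 mL × 0.952381 mg/mL = 43.57143 mg
Stage 3: 12 mL/hr × 5.4 hr = 64.8 mL → 64.8 mL × 0.952381 mg/mL = 61.71429 mg
Total = 47.77143 + 43.57143 + 61.71429 = 153.0571 mg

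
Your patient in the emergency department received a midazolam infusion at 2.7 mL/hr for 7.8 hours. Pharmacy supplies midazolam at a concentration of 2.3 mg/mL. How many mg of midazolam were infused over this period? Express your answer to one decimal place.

48.4 mg

Drug rate = 2.7 mL/hr × 2.3 mg/mL = 6.21 mg/hr
Total = 6.21 mg/hr × 7.8 hr = 48.438 mg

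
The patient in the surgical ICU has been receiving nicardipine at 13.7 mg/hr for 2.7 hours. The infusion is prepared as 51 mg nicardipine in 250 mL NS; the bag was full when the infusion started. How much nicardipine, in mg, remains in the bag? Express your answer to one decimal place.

14.0 mg

Concentration = 51 mg ÷ 250 mL = 0.204 mg/mL
Rate = 13.7 mg/hr ÷ 0.204 mg/mL = 67.15686 mL/hr
Volume infused = 67.15686 mL/hr × 2.7 hr = 181.3235 mL
Volume remaining = 250 − 181.3235 = 68.67647 mL
Drug remaining = 68.67647 mL × 0.204 mg/mL = 14.01 mg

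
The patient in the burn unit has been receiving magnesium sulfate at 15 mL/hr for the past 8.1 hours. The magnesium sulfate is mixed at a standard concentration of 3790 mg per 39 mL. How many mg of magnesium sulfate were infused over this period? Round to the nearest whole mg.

11807 mg

Concentration = 3790 mg ÷ 39 mL = 97.17949 mg/mL
Drug rate = 15 mL/hr × 97.17949 mg/mL = 1457.692 mg/hr
Total = 1457.692 mg/hr × 8.1 hr = 11807.31 mg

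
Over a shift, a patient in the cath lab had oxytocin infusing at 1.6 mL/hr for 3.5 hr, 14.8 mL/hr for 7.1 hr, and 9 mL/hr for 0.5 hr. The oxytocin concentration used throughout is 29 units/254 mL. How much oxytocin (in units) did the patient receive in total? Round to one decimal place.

13.2 units

Concentration = 29 units ÷ 254 mL = 0.1141732 units/mL
Stage 1: 1.6 mL/hr × 3.5 hr = 5.6 mL → 5.6 mL × 0.1141732 units/mL = 0.6393701 units
Stage 2: 14.8 mL/hr × 7.1 hr = 105.08 mL → 105.08 mL × 0.1141732 units/mL = 11.99732 units
Stage 3: 9 mL/hr × 0.5 hr = 4.5 mL → 4.5 mL × 0.1141732 units/mL = 0.5137795 units
Total = 0.6393701 + 11.99732 + 0.5137795 = 13.15047 units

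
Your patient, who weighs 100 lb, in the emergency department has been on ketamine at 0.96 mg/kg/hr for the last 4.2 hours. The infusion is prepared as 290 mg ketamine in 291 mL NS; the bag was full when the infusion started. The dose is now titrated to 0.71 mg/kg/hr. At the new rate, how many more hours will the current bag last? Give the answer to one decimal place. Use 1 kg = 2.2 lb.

Initial rate:
Weight = 100 lb ÷ 2.2 lb/kg = 45.45455 kg
Dose = 0.96 mg/kg/hr × 45.45455 kg = 43.63636 mg/hr
Concentration = 290 mg ÷ 291 mL = 0.9965636 mg/mL
Rate = 43.63636 mg/hr ÷ 0.9965636 mg/mL = 43.78683 mL/hr
Volume infused so far = 43.78683 mL/hr × 4.2 hr = 183.9047 mL
Volume remaining = 291 − 183.9047 = 107.0953 mL
New rate:
Dose = 0.71 mg/kg/hr × 45.45455 kg = 32.27273 mg/hr
Rate = 32.27273 mg/hr ÷ 0.9965636 mg/mL = 32.38401 mL/hr
Time remaining = 107.0953 mL ÷ 32.38401 mL/hr = 3.307042 hr

3.3 hours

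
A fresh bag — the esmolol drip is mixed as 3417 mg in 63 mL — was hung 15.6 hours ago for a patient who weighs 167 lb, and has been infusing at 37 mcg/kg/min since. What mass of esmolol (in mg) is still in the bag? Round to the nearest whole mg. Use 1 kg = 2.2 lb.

Weight = 167 lb ÷ 2.2 lb/kg = 75.90909 kg
Dose = 37 mcg/kg/min × 75.90909 kg = 2808.636 mcg/min
2808.636 mcg/min × 60 min/hr = 168518.2 mcg/hr
Concentration = 3417 mg ÷ 63 mL = 54.2381 mg/mL = 54238.1 mcg/mL
Rate = 168518.2 mcg/hr ÷ 54238.1 mcg/mL = 3.107008 mL/hr
Volume infused = 3.107008 mL/hr × 15.6 hr = 48.46932 mL
Volume remaining = 63 − 48.46932 = 14.53068 mL
Drug remaining = 14.53068 mL × 54238.1 mcg/mL = 788116.4 mcg = 788.1164 mg

788 mg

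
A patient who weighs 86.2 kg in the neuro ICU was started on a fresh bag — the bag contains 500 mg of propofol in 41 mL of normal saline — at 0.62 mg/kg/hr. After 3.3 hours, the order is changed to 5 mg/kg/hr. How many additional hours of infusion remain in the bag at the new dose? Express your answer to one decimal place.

Initial rate:
Dose = 0.62 mg/kg/hr × 86.2 kg = 53.444 mg/hr
Concentration = 500 mg ÷ 41 mL = 12.19512 mg/mL
Rate = 53.444 mg/hr ÷ 12.19512 mg/mL = 4.382408 mL/hr
Volume infused so far = 4.382408 mL/hr × 3.3 hr = 14.46195 mL
Volume remaining = 41 − 14.46195 = 26.53805 mL
New rate:
Dose = 5 mg/kg/hr × 86.2 kg = 431 mg/hr
Rate = 431 mg/hr ÷ 12.19512 mg/mL = 35.342 mL/hr
Time remaining = 26.53805 mL ÷ 35.342 mL/hr = 0.7508928 hr

0.8 hours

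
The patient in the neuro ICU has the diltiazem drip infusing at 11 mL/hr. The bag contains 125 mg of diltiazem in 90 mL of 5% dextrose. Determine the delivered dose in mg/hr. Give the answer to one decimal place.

Concentration = 125 mg ÷ 90 mL = 1.388889 mg/mL
Drug rate = 11 mL/hr × 1.388889 mg/mL = 15.27778 mg/hr

15.3 mg/hr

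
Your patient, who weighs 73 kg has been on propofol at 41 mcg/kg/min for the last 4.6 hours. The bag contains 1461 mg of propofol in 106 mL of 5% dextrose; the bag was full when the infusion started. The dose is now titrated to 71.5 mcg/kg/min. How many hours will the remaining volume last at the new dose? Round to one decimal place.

2.0 hours

Initial rate:
Dose = 41 mcg/kg/min × 73 kg = 2993 mcg/min
2993 mcg/min × 60 min/hr = 179580 mcg/hr
Concentration = 1461 mg ÷ 106 mL = 13.78302 mg/mL = 13783.02 mcg/mL
Rate = 179580 mcg/hr ÷ 13783.02 mcg/mL = 13.02908 mL/hr
Volume infused so far = 13.02908 mL/hr × 4.6 hr = 59.93375 mL
Volume remaining = 106 − 59.93375 = 46.06625 mL
New rate:
Dose = 71.5 mcg/kg/min × 73 kg = 5219.5 mcg/min
5219.5 mcg/min × 60 min/hr = 313170 mcg/hr
Rate = 313170 mcg/hr ÷ 13783.02 mcg/mL = 22.72144 mL/hr
Time remaining = 46.06625 mL ÷ 22.72144 mL/hr = 2.027436 hr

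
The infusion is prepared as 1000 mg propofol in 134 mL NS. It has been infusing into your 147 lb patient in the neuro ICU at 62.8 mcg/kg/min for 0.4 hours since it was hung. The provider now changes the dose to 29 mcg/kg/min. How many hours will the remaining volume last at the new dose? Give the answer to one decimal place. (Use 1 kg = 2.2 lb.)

Initial rate:
Weight = 147 lb ÷ 2.2 lb/kg = 66.81818 kg
Dose = 62.8 mcg/kg/min × 66.81818 kg = 4196.182 mcg/min
4196.182 mcg/min × 60 min/hr = 251770.9 mcg/hr
Concentration = 1000 mg ÷ 134 mL = 7.462687 mg/mL = 7462.687 mcg/mL
Rate = 251770.9 mcg/hr ÷ 7462.687 mcg/mL = 33.7373 mL/hr
Volume infused so far = 33.7373 mL/hr × 0.4 hr = 13.49492 mL
Volume remaining = 134 − 13.49492 = 120.5051 mL
New rate:
Dose = 29 mcg/kg/min × 66.81818 kg = 1937.727 mcg/min
1937.727 mcg/min × 60 min/hr = 116263.6 mcg/hr
Rate = 116263.6 mcg/hr ÷ 7462.687 mcg/mL = 15.57933 mL/hr
Time remaining = 120.5051 mL ÷ 15.57933 mL/hr = 7.734935 hr

7.7 hours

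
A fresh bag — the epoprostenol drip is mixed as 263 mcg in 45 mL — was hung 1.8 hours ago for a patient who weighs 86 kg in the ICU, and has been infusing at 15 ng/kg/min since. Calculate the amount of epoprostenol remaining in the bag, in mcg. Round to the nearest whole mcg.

124 mcg

Dose = 15 ng/kg/min × 86 kg = 1290 ng/min
1290 ng/min × 60 min/hr = 77400 ng/hr
Concentration = 263 mcg ÷ 45 mL = 5.844444 mcg/mL = 5844.444 ng/mL
Rate = 77400 ng/hr ÷ 5844.444 ng/mL = 13.24335 mL/hr
Volume infused = 13.24335 mL/hr × 1.8 hr = 23.83802 mL
Volume remaining = 45 − 23.83802 = 21.16198 mL
Drug remaining = 21.16198 mL × 5844.444 ng/mL = 123680 ng = 123.68 mcg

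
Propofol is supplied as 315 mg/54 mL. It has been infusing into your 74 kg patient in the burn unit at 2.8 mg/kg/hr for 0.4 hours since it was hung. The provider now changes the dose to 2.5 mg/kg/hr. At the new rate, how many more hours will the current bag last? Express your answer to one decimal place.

Initial rate:
Dose = 2.8 mg/kg/hr × 74 kg = 207.2 mg/hr
Concentration = 315 mg ÷ 54 mL = 5.833333 mg/mL
Rate = 207.2 mg/hr ÷ 5.833333 mg/mL = 35.52 mL/hr
Volume infused so far = 35.52 mL/hr × 0.4 hr = 14.208 mL
Volume remaining = 54 − 14.208 = 39.792 mL
New rate:
Dose = 2.5 mg/kg/hr × 74 kg = 185 mg/hr
Rate = 185 mg/hr ÷ 5.833333 mg/mL = 31.71429 mL/hr
Time remaining = 39.792 mL ÷ 31.71429 mL/hr = 1.254703 hr

1.3 hours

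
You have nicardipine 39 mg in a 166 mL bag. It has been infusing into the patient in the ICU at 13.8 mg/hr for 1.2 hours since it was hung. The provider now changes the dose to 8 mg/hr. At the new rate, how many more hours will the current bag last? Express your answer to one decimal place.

Initial rate:
Concentration = 39 mg ÷ 166 mL = 0.2349398 mg/mL
Rate = 13.8 mg/hr ÷ 0.2349398 mg/mL = 58.73846 mL/hr
Volume infused so far = 58.73846 mL/hr × 1.2 hr = 70.48615 mL
Volume remaining = 166 − 70.48615 = 95.51385 mL
New rate:
Rate = 8 mg/hr ÷ 0.2349398 mg/mL = 34.05128 mL/hr
Time remaining = 95.51385 mL ÷ 34.05128 mL/hr = 2.805 hr

2.8 hours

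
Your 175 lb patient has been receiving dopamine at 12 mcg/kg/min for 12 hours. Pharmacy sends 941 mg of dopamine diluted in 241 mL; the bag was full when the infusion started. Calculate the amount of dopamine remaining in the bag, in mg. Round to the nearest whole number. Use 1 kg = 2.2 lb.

Weight = 175 lb ÷ 2.2 lb/kg = 79.54545 kg
Dose = 12 mcg/kg/min × 79.54545 kg = 954.5455 mcg/min
954.5455 mcg/min × 60 min/hr = 57272.73 mcg/hr
Concentration = 941 mg ÷ 241 mL = 3.904564 mg/mL = 3904.564 mcg/mL
Rate = 57272.73 mcg/hr ÷ 3904.564 mcg/mL = 14.66815 mL/hr
Volume infused = 14.66815 mL/hr × 12 hr = 176.0178 mL
Volume remaining = 241 − 176.0178 = 64.98222 mL
Drug remaining = 64.98222 mL × 3904.564 mcg/mL = 253727.3 mcg = 253.7273 mg

254 mg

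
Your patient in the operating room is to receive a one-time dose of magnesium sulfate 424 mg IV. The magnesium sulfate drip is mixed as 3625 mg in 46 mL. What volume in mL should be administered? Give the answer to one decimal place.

Concentration = 3625 mg ÷ 46 mL = 78.80435 mg/mL
Volume = 424 mg ÷ 78.80435 mg/mL = 5.380414 mL

5.4 mL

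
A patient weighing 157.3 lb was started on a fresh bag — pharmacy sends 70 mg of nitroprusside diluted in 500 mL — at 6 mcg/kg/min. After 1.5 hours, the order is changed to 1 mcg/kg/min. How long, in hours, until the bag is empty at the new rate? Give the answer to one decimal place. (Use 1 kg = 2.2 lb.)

7.3 hours

Initial rate:
Weight = 157.3 lb ÷ 2.2 lb/kg = 71.5 kg
Dose = 6 mcg/kg/min × 71.5 kg = 429 mcg/min
429 mcg/min × 60 min/hr = 25740 mcg/hr
Concentration = 70 mg ÷ 500 mL = 0.14 mg/mL = 140 mcg/mL
Rate = 25740 mcg/hr ÷ 140 mcg/mL = 183.8571 mL/hr
Volume infused so far = 183.8571 mL/hr × 1.5 hr = 275.7857 mL
Volume remaining = 500 − 275.7857 = 224.2143 mL
New rate:
Dose = 1 mcg/kg/min × 71.5 kg = 71.5 mcg/min
71.5 mcg/min × 60 min/hr = 4290 mcg/hr
Rate = 4290 mcg/hr ÷ 140 mcg/mL = 30.64286 mL/hr
Time remaining = 224.2143 mL ÷ 30.64286 mL/hr = 7.317016 hr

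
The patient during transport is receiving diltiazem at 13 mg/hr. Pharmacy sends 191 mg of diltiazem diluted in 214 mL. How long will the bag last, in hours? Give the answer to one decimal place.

Concentration = 191 mg ÷ 214 mL = 0.8925234 mg/mL
Rate = 13 mg/hr ÷ 0.8925234 mg/mL = 14.56545 mL/hr
Duration = 214 mL ÷ 14.56545 mL/hr = 14.69231 hr

14.7 hours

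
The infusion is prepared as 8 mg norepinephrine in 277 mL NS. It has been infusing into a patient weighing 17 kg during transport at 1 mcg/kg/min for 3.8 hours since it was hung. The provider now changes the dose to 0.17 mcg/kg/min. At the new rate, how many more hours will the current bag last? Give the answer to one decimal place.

Initial rate:
Dose = 1 mcg/kg/min × 17 kg = 17 mcg/min
17 mcg/min × 60 min/hr = 1020 mcg/hr
Concentration = 8 mg ÷ 277 mL = 0.02888087 mg/mL = 28.88087 mcg/mL
Rate = 1020 mcg/hr ÷ 28.88087 mcg/mL = 35.3175 mL/hr
Volume infused so far = 35.3175 mL/hr × 3.8 hr = 134.2065 mL
Volume remaining = 277 − 134.2065 = 142.7935 mL
New rate:
Dose = 0.17 mcg/kg/min × 17 kg = 2.89 mcg/min
2.89 mcg/min × 60 min/hr = 173.4 mcg/hr
Rate = 173.4 mcg/hr ÷ 28.88087 mcg/mL = 6.003975 mL/hr
Time remaining = 142.7935 mL ÷ 6.003975 mL/hr = 23.78316 hr

23.8 hours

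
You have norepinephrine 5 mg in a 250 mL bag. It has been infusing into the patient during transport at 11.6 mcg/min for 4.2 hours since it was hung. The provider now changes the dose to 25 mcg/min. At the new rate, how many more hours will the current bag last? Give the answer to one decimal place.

1.4 hours

Initial rate:
11.6 mcg/min × 60 min/hr = 696 mcg/hr
Concentration = 5 mg ÷ 250 mL = 0.02 mg/mL = 20 mcg/mL
Rate = 696 mcg/hr ÷ 20 mcg/mL = 34.8 mL/hr
Volume infused so far = 34.8 mL/hr × 4.2 hr = 146.16 mL
Volume remaining = 250 − 146.16 = 103.84 mL
New rate:
25 mcg/min × 60 min/hr = 1500 mcg/hr
Rate = 1500 mcg/hr ÷ 20 mcg/mL = 75 mL/hr
Time remaining = 103.84 mL ÷ 75 mL/hr = 1.384533 hr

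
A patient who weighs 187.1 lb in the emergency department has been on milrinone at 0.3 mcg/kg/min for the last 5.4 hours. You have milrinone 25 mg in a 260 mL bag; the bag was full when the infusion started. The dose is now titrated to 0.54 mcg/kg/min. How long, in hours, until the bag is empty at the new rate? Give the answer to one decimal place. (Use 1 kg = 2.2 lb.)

6.1 hours

Initial rate:
Weight = 187.1 lb ÷ 2.2 lb/kg = 85.04545 kg
Dose = 0.3 mcg/kg/min × 85.04545 kg = 25.51364 mcg/min
25.51364 mcg/min × 60 min/hr = 1530.818 mcg/hr
Concentration = 25 mg ÷ 260 mL = 0.09615385 mg/mL = 96.15385 mcg/mL
Rate = 1530.818 mcg/hr ÷ 96.15385 mcg/mL = 15.92051 mL/hr
Volume infused so far = 15.92051 mL/hr × 5.4 hr = 85.97075 mL
Volume remaining = 260 − 85.97075 = 174.0293 mL
New rate:
Dose = 0.54 mcg/kg/min × 85.04545 kg = 45.92455 mcg/min
45.92455 mcg/min × 60 min/hr = 2755.473 mcg/hr
Rate = 2755.473 mcg/hr ÷ 96.15385 mcg/mL = 28.65692 mL/hr
Time remaining = 174.0293 mL ÷ 28.65692 mL/hr = 6.072853 hr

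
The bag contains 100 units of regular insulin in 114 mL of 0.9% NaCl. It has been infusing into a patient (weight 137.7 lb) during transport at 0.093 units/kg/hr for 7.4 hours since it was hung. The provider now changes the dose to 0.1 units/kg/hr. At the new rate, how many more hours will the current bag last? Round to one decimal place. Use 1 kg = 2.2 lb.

9.1 hours

Initial rate:
Weight = 137.7 lb ÷ 2.2 lb/kg = 62.59091 kg
Dose = 0.093 units/kg/hr × 62.59091 kg = 5.820955 units/hr
Concentration = 100 units ÷ 114 mL = 0.877193 units/mL
Rate = 5.820955 units/hr ÷ 0.877193 units/mL = 6.635888 mL/hr
Volume infused so far = 6.635888 mL/hr × 7.4 hr = 49.10557 mL
Volume remaining = 114 − 49.10557 = 64.89443 mL
New rate:
Dose = 0.1 units/kg/hr × 62.59091 kg = 6.259091 units/hr
Rate = 6.259091 units/hr ÷ 0.877193 units/mL = 7.135364 mL/hr
Time remaining = 64.89443 mL ÷ 7.135364 mL/hr = 9.094761 hr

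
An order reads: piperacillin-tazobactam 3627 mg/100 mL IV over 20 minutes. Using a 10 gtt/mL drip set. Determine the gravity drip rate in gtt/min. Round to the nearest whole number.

50 gtt/min

100 mL ÷ (20 min) = 5 mL/min
5 mL/min × 10 gtt/mL = 50 gtt/min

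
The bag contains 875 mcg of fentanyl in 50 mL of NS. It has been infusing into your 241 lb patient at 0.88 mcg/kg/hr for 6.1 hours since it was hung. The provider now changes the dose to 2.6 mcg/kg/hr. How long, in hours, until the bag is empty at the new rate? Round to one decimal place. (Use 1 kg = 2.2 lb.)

1.0 hours

Initial rate:
Weight = 241 lb ÷ 2.2 lb/kg = 109.5455 kg
Dose = 0.88 mcg/kg/hr × 109.5455 kg = 96.4 mcg/hr
Concentration = 875 mcg ÷ 50 mL = 17.5 mcg/mL
Rate = 96.4 mcg/hr ÷ 17.5 mcg/mL = 5.508571 mL/hr
Volume infused so far = 5.508571 mL/hr × 6.1 hr = 33.60229 mL
Volume remaining = 50 − 33.60229 = 16.39771 mL
New rate:
Dose = 2.6 mcg/kg/hr × 109.5455 kg = 284.8182 mcg/hr
Rate = 284.8182 mcg/hr ÷ 17.5 mcg/mL = 16.27532 mL/hr
Time remaining = 16.39771 mL ÷ 16.27532 mL/hr = 1.00752 hr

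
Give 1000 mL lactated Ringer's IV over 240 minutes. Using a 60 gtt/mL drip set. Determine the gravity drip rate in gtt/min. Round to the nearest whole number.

1000 mL ÷ (240 min) = 4.166667 mL/min
4.166667 mL/min × 60 gtt/mL = 250 gtt/min

250 gtt/min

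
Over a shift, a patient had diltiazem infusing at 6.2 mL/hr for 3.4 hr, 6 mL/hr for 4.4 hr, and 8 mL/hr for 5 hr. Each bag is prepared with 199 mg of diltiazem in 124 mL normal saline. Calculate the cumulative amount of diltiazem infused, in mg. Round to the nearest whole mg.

Concentration = 199 mg ÷ 124 mL = 1.604839 mg/mL
Stage 1: 6.2 mL/hr × 3.4 hr = 21.08 mL → 21.08 mL × 1.604839 mg/mL = 33.83 mg
Stage 2: 6 mL/hr × 4.4 hr = 26.4 mL → 26.4 mL × 1.604839 mg/mL = 42.36774 mg
Stage 3: 8 mL/hr × 5 hr = 40 mL → 40 mL × 1.604839 mg/mL = 64.19355 mg
Total = 33.83 + 42.36774 + 64.19355 = 140.3913 mg

140 mg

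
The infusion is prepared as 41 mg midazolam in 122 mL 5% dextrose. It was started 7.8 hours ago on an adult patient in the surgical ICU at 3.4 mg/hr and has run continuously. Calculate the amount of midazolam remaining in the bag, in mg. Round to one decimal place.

14.5 mg

Concentration = 41 mg ÷ 122 mL = 0.3360656 mg/mL
Rate = 3.4 mg/hr ÷ 0.3360656 mg/mL = 10.11707 mL/hr
Volume infused = 10.11707 mL/hr × 7.8 hr = 78.91317 mL
Volume remaining = 122 − 78.91317 = 43.08683 mL
Drug remaining = 43.08683 mL × 0.3360656 mg/mL = 14.48 mg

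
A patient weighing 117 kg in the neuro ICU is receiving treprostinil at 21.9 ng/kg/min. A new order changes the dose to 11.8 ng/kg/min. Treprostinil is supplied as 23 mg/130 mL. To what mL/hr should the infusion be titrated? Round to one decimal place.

Dose = 11.8 ng/kg/min × 117 kg = 1380.6 ng/min
1380.6 ng/min × 60 min/hr = 82836 ng/hr
Concentration = 23 mg ÷ 130 mL = 0.1769231 mg/mL = 176923.1 ng/mL
Rate = 82836 ng/hr ÷ 176923.1 ng/mL = 0.4682035 mL/hr

0.5 mL/hr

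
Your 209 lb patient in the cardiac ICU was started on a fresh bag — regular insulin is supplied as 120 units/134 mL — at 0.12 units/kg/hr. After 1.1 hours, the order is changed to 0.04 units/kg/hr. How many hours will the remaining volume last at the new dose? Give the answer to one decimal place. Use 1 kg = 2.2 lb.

Initial rate:
Weight = 209 lb ÷ 2.2 lb/kg = 95 kg
Dose = 0.12 units/kg/hr × 95 kg = 11.4 units/hr
Concentration = 120 units ÷ 134 mL = 0.8955224 units/mL
Rate = 11.4 units/hr ÷ 0.8955224 units/mL = 12.73 mL/hr
Volume infused so far = 12.73 mL/hr × 1.1 hr = 14.003 mL
Volume remaining = 134 − 14.003 = 119.997 mL
New rate:
Dose = 0.04 units/kg/hr × 95 kg = 3.8 units/hr
Rate = 3.8 units/hr ÷ 0.8955224 units/mL = 4.243333 mL/hr
Time remaining = 119.997 mL ÷ 4.243333 mL/hr = 28.27895 hr

28.3 hours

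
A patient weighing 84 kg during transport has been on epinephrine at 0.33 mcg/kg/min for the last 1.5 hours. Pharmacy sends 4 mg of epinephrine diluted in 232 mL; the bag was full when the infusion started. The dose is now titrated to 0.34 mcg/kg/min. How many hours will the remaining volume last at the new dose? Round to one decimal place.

Initial rate:
Dose = 0.33 mcg/kg/min × 84 kg = 27.72 mcg/min
27.72 mcg/min × 60 min/hr = 1663.2 mcg/hr
Concentration = 4 mg ÷ 232 mL = 0.01724138 mg/mL = 17.24138 mcg/mL
Rate = 1663.2 mcg/hr ÷ 17.24138 mcg/mL = 96.4656 mL/hr
Volume infused so far = 96.4656 mL/hr × 1.5 hr = 144.6984 mL
Volume remaining = 232 − 144.6984 = 87.3016 mL
New rate:
Dose = 0.34 mcg/kg/min × 84 kg = 28.56 mcg/min
28.56 mcg/min × 60 min/hr = 1713.6 mcg/hr
Rate = 1713.6 mcg/hr ÷ 17.24138 mcg/mL = 99.3888 mL/hr
Time remaining = 87.3016 mL ÷ 99.3888 mL/hr = 0.8783847 hr

0.9 hours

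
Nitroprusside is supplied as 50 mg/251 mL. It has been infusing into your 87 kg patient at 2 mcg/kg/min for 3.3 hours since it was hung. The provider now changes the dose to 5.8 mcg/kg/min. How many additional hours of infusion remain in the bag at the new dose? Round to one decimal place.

0.5 hours

Initial rate:
Dose = 2 mcg/kg/min × 87 kg = 174 mcg/min
174 mcg/min × 60 min/hr = 10440 mcg/hr
Concentration = 50 mg ÷ 251 mL = 0.1992032 mg/mL = 199.2032 mcg/mL
Rate = 10440 mcg/hr ÷ 199.2032 mcg/mL = 52.4088 mL/hr
Volume infused so far = 52.4088 mL/hr × 3.3 hr = 172.949 mL
Volume remaining = 251 − 172.949 = 78.05096 mL
New rate:
Dose = 5.8 mcg/kg/min × 87 kg = 504.6 mcg/min
504.6 mcg/min × 60 min/hr = 30276 mcg/hr
Rate = 30276 mcg/hr ÷ 199.2032 mcg/mL = 151.9855 mL/hr
Time remaining = 78.05096 mL ÷ 151.9855 mL/hr = 0.5135421 hr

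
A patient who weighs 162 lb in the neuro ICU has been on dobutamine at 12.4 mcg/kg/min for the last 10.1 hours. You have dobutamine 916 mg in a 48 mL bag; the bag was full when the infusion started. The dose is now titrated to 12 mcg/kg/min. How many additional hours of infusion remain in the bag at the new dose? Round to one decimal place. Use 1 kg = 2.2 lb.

6.8 hours

Initial rate:
Weight = 162 lb ÷ 2.2 lb/kg = 73.63636 kg
Dose = 12.4 mcg/kg/min × 73.63636 kg = 913.0909 mcg/min
913.0909 mcg/min × 60 min/hr = 54785.45 mcg/hr
Concentration = 916 mg ÷ 48 mL = 19.08333 mg/mL = 19083.33 mcg/mL
Rate = 54785.45 mcg/hr ÷ 19083.33 mcg/mL = 2.870854 mL/hr
Volume infused so far = 2.870854 mL/hr × 10.1 hr = 28.99562 mL
Volume remaining = 48 − 28.99562 = 19.00438 mL
New rate:
Dose = 12 mcg/kg/min × 73.63636 kg = 883.6364 mcg/min
883.6364 mcg/min × 60 min/hr = 53018.18 mcg/hr
Rate = 53018.18 mcg/hr ÷ 19083.33 mcg/mL = 2.778245 mL/hr
Time remaining = 19.00438 mL ÷ 2.778245 mL/hr = 6.840425 hr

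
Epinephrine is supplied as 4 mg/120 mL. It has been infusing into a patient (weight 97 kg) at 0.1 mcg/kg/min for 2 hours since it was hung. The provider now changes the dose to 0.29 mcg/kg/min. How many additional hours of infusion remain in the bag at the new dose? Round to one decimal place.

Initial rate:
Dose = 0.1 mcg/kg/min × 97 kg = 9.7 mcg/min
9.7 mcg/min × 60 min/hr = 582 mcg/hr
Concentration = 4 mg ÷ 120 mL = 0.03333333 mg/mL = 33.33333 mcg/mL
Rate = 582 mcg/hr ÷ 33.33333 mcg/mL = 17.46 mL/hr
Volume infused so far = 17.46 mL/hr × 2 hr = 34.92 mL
Volume remaining = 120 − 34.92 = 85.08 mL
New rate:
Dose = 0.29 mcg/kg/min × 97 kg = 28.13 mcg/min
28.13 mcg/min × 60 min/hr = 1687.8 mcg/hr
Rate = 1687.8 mcg/hr ÷ 33.33333 mcg/mL = 50.634 mL/hr
Time remaining = 85.08 mL ÷ 50.634 mL/hr = 1.680294 hr

1.7 hours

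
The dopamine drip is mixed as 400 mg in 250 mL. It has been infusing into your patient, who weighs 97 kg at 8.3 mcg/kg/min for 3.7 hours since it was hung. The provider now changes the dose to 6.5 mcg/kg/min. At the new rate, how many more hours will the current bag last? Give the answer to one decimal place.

Initial rate:
Dose = 8.3 mcg/kg/min × 97 kg = 805.1 mcg/min
805.1 mcg/min × 60 min/hr = 48306 mcg/hr
Concentration = 400 mg ÷ 250 mL = 1.6 mg/mL = 1600 mcg/mL
Rate = 48306 mcg/hr ÷ 1600 mcg/mL = 30.19125 mL/hr
Volume infused so far = 30.19125 mL/hr × 3.7 hr = 111.7076 mL
Volume remaining = 250 − 111.7076 = 138.2924 mL
New rate:
Dose = 6.5 mcg/kg/min × 97 kg = 630.5 mcg/min
630.5 mcg/min × 60 min/hr = 37830 mcg/hr
Rate = 37830 mcg/hr ÷ 1600 mcg/mL = 23.64375 mL/hr
Time remaining = 138.2924 mL ÷ 23.64375 mL/hr = 5.849003 hr

5.8 hours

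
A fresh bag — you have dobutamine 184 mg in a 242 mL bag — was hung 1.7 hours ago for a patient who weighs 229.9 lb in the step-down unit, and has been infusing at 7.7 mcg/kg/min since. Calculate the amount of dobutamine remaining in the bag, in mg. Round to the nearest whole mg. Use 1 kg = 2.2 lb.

Weight = 229.9 lb ÷ 2.2 lb/kg = 104.5 kg
Dose = 7.7 mcg/kg/min × 104.5 kg = 804.65 mcg/min
804.65 mcg/min × 60 min/hr = 48279 mcg/hr
Concentration = 184 mg ÷ 242 mL = 0.7603306 mg/mL = 760.3306 mcg/mL
Rate = 48279 mcg/hr ÷ 760.3306 mcg/mL = 63.49738 mL/hr
Volume infused = 63.49738 mL/hr × 1.7 hr = 107.9455 mL
Volume remaining = 242 − 107.9455 = 134.0545 mL
Drug remaining = 134.0545 mL × 760.3306 mcg/mL = 101925.7 mcg = 101.9257 mg

102 mg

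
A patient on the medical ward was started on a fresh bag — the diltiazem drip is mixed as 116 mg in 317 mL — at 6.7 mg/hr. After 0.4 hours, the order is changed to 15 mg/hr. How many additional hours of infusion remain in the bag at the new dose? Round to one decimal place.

Initial rate:
Concentration = 116 mg ÷ 317 mL = 0.3659306 mg/mL
Rate = 6.7 mg/hr ÷ 0.3659306 mg/mL = 18.30948 mL/hr
Volume infused so far = 18.30948 mL/hr × 0.4 hr = 7.323793 mL
Volume remaining = 317 − 7.323793 = 309.6762 mL
New rate:
Rate = 15 mg/hr ÷ 0.3659306 mg/mL = 40.99138 mL/hr
Time remaining = 309.6762 mL ÷ 40.99138 mL/hr = 7.554667 hr

7.6 hours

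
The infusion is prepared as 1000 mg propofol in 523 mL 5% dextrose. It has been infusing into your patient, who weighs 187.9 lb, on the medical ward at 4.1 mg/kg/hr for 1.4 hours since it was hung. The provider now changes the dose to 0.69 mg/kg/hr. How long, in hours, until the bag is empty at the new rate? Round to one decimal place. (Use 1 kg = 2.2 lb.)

8.6 hours

Initial rate:
Weight = 187.9 lb ÷ 2.2 lb/kg = 85.40909 kg
Dose = 4.1 mg/kg/hr × 85.40909 kg = 350.1773 mg/hr
Concentration = 1000 mg ÷ 523 mL = 1.912046 mg/mL
Rate = 350.1773 mg/hr ÷ 1.912046 mg/mL = 183.1427 mL/hr
Volume infused so far = 183.1427 mL/hr × 1.4 hr = 256.3998 mL
Volume remaining = 523 − 256.3998 = 266.6002 mL
New rate:
Dose = 0.69 mg/kg/hr × 85.40909 kg = 58.93227 mg/hr
Rate = 58.93227 mg/hr ÷ 1.912046 mg/mL = 30.82158 mL/hr
Time remaining = 266.6002 mL ÷ 30.82158 mL/hr = 8.649791 hr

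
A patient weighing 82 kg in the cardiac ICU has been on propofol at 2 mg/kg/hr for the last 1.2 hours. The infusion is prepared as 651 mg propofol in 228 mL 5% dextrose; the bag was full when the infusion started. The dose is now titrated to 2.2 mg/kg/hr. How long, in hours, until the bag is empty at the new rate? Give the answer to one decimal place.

2.5 hours

Initial rate:
Dose = 2 mg/kg/hr × 82 kg = 164 mg/hr
Concentration = 651 mg ÷ 228 mL = 2.855263 mg/mL
Rate = 164 mg/hr ÷ 2.855263 mg/mL = 57.43779 mL/hr
Volume infused so far = 57.43779 mL/hr × 1.2 hr = 68.92535 mL
Volume remaining = 228 − 68.92535 = 159.0747 mL
New rate:
Dose = 2.2 mg/kg/hr × 82 kg = 180.4 mg/hr
Rate = 180.4 mg/hr ÷ 2.855263 mg/mL = 63.18157 mL/hr
Time remaining = 159.0747 mL ÷ 63.18157 mL/hr = 2.517738 hr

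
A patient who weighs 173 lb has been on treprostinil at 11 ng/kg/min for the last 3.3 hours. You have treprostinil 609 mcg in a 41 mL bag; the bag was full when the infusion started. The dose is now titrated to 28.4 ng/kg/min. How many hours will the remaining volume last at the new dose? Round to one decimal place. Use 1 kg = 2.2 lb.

Initial rate:
Weight = 173 lb ÷ 2.2 lb/kg = 78.63636 kg
Dose = 11 ng/kg/min × 78.63636 kg = 865 ng/min
865 ng/min × 60 min/hr = 51900 ng/hr
Concentration = 609 mcg ÷ 41 mL = 14.85366 mcg/mL = 14853.66 ng/mL
Rate = 51900 ng/hr ÷ 14853.66 ng/mL = 3.494089 mL/hr
Volume infused so far = 3.494089 mL/hr × 3.3 hr = 11.53049 mL
Volume remaining = 41 − 11.53049 = 29.46951 mL
New rate:
Dose = 28.4 ng/kg/min × 78.63636 kg = 2233.273 ng/min
2233.273 ng/min × 60 min/hr = 133996.4 ng/hr
Rate = 133996.4 ng/hr ÷ 14853.66 ng/mL = 9.021102 mL/hr
Time remaining = 29.46951 mL ÷ 9.021102 mL/hr = 3.26673 hr

3.3 hours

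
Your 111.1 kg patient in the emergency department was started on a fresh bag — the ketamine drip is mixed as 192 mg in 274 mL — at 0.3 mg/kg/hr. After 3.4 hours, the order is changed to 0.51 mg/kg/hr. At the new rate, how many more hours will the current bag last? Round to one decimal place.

1.4 hours

Initial rate:
Dose = 0.3 mg/kg/hr × 111.1 kg = 33.33 mg/hr
Concentration = 192 mg ÷ 274 mL = 0.7007299 mg/mL
Rate = 33.33 mg/hr ÷ 0.7007299 mg/mL = 47.56469 mL/hr
Volume infused so far = 47.56469 mL/hr × 3.4 hr = 161.7199 mL
Volume remaining = 274 − 161.7199 = 112.2801 mL
New rate:
Dose = 0.51 mg/kg/hr × 111.1 kg = 56.661 mg/hr
Rate = 56.661 mg/hr ÷ 0.7007299 mg/mL = 80.85997 mL/hr
Time remaining = 112.2801 mL ÷ 80.85997 mL/hr = 1.388574 hr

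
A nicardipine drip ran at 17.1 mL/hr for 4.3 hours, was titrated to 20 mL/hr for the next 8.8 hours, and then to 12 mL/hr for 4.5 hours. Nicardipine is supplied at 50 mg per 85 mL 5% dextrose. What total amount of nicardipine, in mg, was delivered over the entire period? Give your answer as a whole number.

179 mg

Concentration = 50 mg ÷ 85 mL = 0.5882353 mg/mL
Stage 1: 17.1 mL/hr × 4.3 hr = 73.53 mL → 73.53 mL × 0.5882353 mg/mL = 43.25294 mg
Stage 2: 20 mL/hr × 8.8 hr = 176 mL → 176 mL × 0.5882353 mg/mL = 103.5294 mg
Stage 3: 12 mL/hr × 4.5 hr = 54 mL → 54 mL × 0.5882353 mg/mL = 31.76471 mg
Total = 43.25294 + 103.5294 + 31.76471 = 178.5471 mg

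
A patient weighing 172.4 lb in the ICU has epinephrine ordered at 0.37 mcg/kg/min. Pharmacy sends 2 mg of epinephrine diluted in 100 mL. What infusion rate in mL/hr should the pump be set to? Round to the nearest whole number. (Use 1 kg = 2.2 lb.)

87 mL/hr

Weight = 172.4 lb ÷ 2.2 lb/kg = 78.36364 kg
Dose = 0.37 mcg/kg/min × 78.36364 kg = 28.99455 mcg/min
28.99455 mcg/min × 60 min/hr = 1739.673 mcg/hr
Concentration = 2 mg ÷ 100 mL = 0.02 mg/mL = 20 mcg/mL
Rate = 1739.673 mcg/hr ÷ 20 mcg/mL = 86.98364 mL/hr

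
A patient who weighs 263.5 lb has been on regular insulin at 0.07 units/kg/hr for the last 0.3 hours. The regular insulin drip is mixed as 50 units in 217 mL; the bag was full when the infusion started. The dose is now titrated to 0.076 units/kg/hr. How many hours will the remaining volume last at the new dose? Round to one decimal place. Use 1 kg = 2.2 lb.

Initial rate:
Weight = 263.5 lb ÷ 2.2 lb/kg = 119.7727 kg
Dose = 0.07 units/kg/hr × 119.7727 kg = 8.384091 units/hr
Concentration = 50 units ÷ 217 mL = 0.2304147 units/mL
Rate = 8.384091 units/hr ÷ 0.2304147 units/mL = 36.38695 mL/hr
Volume infused so far = 36.38695 mL/hr × 0.3 hr = 10.91609 mL
Volume remaining = 217 − 10.91609 = 206.0839 mL
New rate:
Dose = 0.076 units/kg/hr × 119.7727 kg = 9.102727 units/hr
Rate = 9.102727 units/hr ÷ 0.2304147 units/mL = 39.50584 mL/hr
Time remaining = 206.0839 mL ÷ 39.50584 mL/hr = 5.216543 hr

5.2 hours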